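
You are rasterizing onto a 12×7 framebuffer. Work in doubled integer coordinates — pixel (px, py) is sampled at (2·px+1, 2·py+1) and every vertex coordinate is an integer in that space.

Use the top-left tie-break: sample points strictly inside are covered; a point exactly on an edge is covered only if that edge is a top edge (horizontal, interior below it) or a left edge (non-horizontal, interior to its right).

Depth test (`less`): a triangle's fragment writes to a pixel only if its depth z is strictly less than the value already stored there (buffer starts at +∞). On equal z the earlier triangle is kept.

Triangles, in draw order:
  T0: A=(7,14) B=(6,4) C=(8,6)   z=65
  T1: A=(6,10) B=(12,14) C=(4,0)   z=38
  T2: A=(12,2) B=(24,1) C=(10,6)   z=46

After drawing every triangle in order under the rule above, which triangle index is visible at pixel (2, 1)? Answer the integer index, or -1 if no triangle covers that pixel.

T0:
  2·area = 18
  edge (7, 14)→(6, 4): d=(-1,-10) top-left  bias=+0
  edge (6, 4)→(8, 6): d=(2,2) right/bottom  bias=-1
  edge (8, 6)→(7, 14): d=(-1,8) right/bottom  bias=-1
    (1,0)@(3, 1): e=[-27,0,45] → ·  [on edge]
    (2,1)@(5, 3): e=[-9,0,27] → ·  [on edge]
    (3,2)@(7, 5): e=[9,0,9] → ·  [on edge]
    (3,3)@(7, 7): e=[7,4,7] → #
    (4,3)@(9, 7): e=[27,0,-9] → ·  [on edge]
    (3,4)@(7, 9): e=[5,8,5] → #
    (4,4)@(9, 9): e=[25,4,-11] → ·
    (5,4)@(11, 9): e=[45,0,-27] → ·  [on edge]
    (3,5)@(7, 11): e=[3,12,3] → #
    (4,5)@(9, 11): e=[23,8,-13] → ·
    (6,5)@(13, 11): e=[63,0,-45] → ·  [on edge]
    (3,6)@(7, 13): e=[1,16,1] → #
    (7,6)@(15, 13): e=[81,0,-63] → ·  [on edge]
  covered (4 px):
    · · · · · · · · · · · ·
    · · · · · · · · · · · ·
    · · · · · · · · · · · ·
    · · · # · · · · · · · ·
    · · · # · · · · · · · ·
    · · · # · · · · · · · ·
    · · · # · · · · · · · ·
T1:
  2·area = 52  (B↔C swapped to make it positive)
  edge (6, 10)→(4, 0): d=(-2,-10) top-left  bias=+0
  edge (4, 0)→(12, 14): d=(8,14) right/bottom  bias=-1
  edge (12, 14)→(6, 10): d=(-6,-4) top-left  bias=+0
    (2,1)@(5, 3): e=[4,10,38] → #
    (3,1)@(7, 3): e=[24,-18,46] → ·
    (2,2)@(5, 5): e=[0,26,26] → #  [on edge]
    (3,2)@(7, 5): e=[20,-2,34] → ·
    (2,3)@(5, 7): e=[-4,42,14] → ·
    (3,3)@(7, 7): e=[16,14,22] → #
    (4,3)@(9, 7): e=[36,-14,30] → ·
    (3,4)@(7, 9): e=[12,30,10] → #
    (4,4)@(9, 9): e=[32,2,18] → #
    (5,4)@(11, 9): e=[52,-26,26] → ·
    (3,5)@(7, 11): e=[8,46,-2] → ·
    (4,5)@(9, 11): e=[28,18,6] → #
  covered (7 px):
    · · · · · · · · · · · ·
    · · # · · · · · · · · ·
    · · # · · · · · · · · ·
    · · · # · · · · · · · ·
    · · · # # · · · · · · ·
    · · · · # · · · · · · ·
    · · · · · # · · · · · ·
T2:
  2·area = 46
  edge (12, 2)→(24, 1): d=(12,-1) top-left  bias=+0
  edge (24, 1)→(10, 6): d=(-14,5) right/bottom  bias=-1
  edge (10, 6)→(12, 2): d=(2,-4) top-left  bias=+0
    (6,1)@(13, 3): e=[13,27,6] → #
    (7,1)@(15, 3): e=[15,17,14] → #
    (8,1)@(17, 3): e=[17,7,22] → #
    (9,1)@(19, 3): e=[19,-3,30] → ·
    (5,2)@(11, 5): e=[35,9,2] → #
    (6,2)@(13, 5): e=[37,-1,10] → ·
    (7,2)@(15, 5): e=[39,-11,18] → ·
    (8,2)@(17, 5): e=[41,-21,26] → ·
    (5,3)@(11, 7): e=[59,-19,6] → ·
  covered (4 px):
    · · · · · · · · · · · ·
    · · · · · · # # # · · ·
    · · · · · # · · · · · ·
    · · · · · · · · · · · ·
    · · · · · · · · · · · ·
    · · · · · · · · · · · ·
    · · · · · · · · · · · ·

Z-buffer (winner per pixel, '.' = empty):
  . . . . . . . . . . . .
  . . 1 . . . 2 2 2 . . .
  . . 1 . . 2 . . . . . .
  . . . 1 . . . . . . . .
  . . . 1 1 . . . . . . .
  . . . 0 1 . . . . . . .
  . . . 0 . 1 . . . . . .

Result: 1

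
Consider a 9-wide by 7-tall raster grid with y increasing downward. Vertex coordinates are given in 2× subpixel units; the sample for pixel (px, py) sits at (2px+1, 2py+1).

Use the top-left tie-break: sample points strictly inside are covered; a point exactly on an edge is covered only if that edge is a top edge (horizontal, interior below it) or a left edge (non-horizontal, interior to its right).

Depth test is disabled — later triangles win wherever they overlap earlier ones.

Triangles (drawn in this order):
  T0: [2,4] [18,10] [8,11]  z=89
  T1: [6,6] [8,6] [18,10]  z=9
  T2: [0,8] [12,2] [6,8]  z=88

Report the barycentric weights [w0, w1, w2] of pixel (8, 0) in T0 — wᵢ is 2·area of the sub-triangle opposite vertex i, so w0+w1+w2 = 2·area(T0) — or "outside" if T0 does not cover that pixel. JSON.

T0:
  2·area = 76
  edge (2, 4)→(18, 10): d=(16,6) right/bottom  bias=-1
  edge (18, 10)→(8, 11): d=(-10,1) right/bottom  bias=-1
  edge (8, 11)→(2, 4): d=(-6,-7) top-left  bias=+0
    (1,2)@(3, 5): e=[10,65,1] → █
    (2,2)@(5, 5): e=[-2,63,15] → ·
    (1,3)@(3, 7): e=[42,45,-11] → ·
    (2,3)@(5, 7): e=[30,43,3] → █
    (3,3)@(7, 7): e=[18,41,17] → █
    (4,3)@(9, 7): e=[6,39,31] → █
    (5,3)@(11, 7): e=[-6,37,45] → ·
    (2,4)@(5, 9): e=[62,23,-9] → ·
    (3,4)@(7, 9): e=[50,21,5] → █
    (5,4)@(11, 9): e=[26,17,33] → █
    (6,4)@(13, 9): e=[14,15,47] → █
    (7,4)@(15, 9): e=[2,13,61] → █
  covered (9 px):
    · · · · · · · · ·
    · · · · · · · · ·
    · █ · · · · · · ·
    · · █ █ █ · · · ·
    · · · █ █ █ █ █ ·
    · · · · · · · · ·
    · · · · · · · · ·
T1:
  2·area = 8
  edge (6, 6)→(8, 6): d=(2,0) top-left  bias=+0
  edge (8, 6)→(18, 10): d=(10,4) right/bottom  bias=-1
  edge (18, 10)→(6, 6): d=(-12,-4) top-left  bias=+0
    (1,2)@(3, 5): e=[-2,10,0] → ·  [on edge]
    (4,3)@(9, 7): e=[2,6,0] → █  [on edge]
    (5,3)@(11, 7): e=[2,-2,8] → ·
    (4,4)@(9, 9): e=[6,26,-24] → ·
    (7,4)@(15, 9): e=[6,2,0] → █  [on edge]
    (8,4)@(17, 9): e=[6,-6,8] → ·
    (7,5)@(15, 11): e=[10,22,-24] → ·
  covered (2 px):
    · · · · · · · · ·
    · · · · · · · · ·
    · · · · · · · · ·
    · · · · █ · · · ·
    · · · · · · · █ ·
    · · · · · · · · ·
    · · · · · · · · ·
T2:
  2·area = 36
  edge (0, 8)→(12, 2): d=(12,-6) top-left  bias=+0
  edge (12, 2)→(6, 8): d=(-6,6) right/bottom  bias=-1
  edge (6, 8)→(0, 8): d=(-6,0) right/bottom  bias=-1
    (6,0)@(13, 1): e=[-6,0,42] → ·  [on edge]
    (5,1)@(11, 3): e=[6,0,30] → ·  [on edge]
    (3,2)@(7, 5): e=[6,12,18] → █
    (4,2)@(9, 5): e=[18,0,18] → ·  [on edge]
    (1,3)@(3, 7): e=[6,24,6] → █
    (2,3)@(5, 7): e=[18,12,6] → █
    (3,3)@(7, 7): e=[30,0,6] → ·  [on edge]
    (1,4)@(3, 9): e=[30,12,-6] → ·
    (2,4)@(5, 9): e=[42,0,-6] → ·  [on edge]
    (1,5)@(3, 11): e=[54,0,-18] → ·  [on edge]
    (0,6)@(1, 13): e=[66,0,-30] → ·  [on edge]
  covered (3 px):
    · · · · · · · · ·
    · · · · · · · · ·
    · · · █ · · · · ·
    · █ █ · · · · · ·
    · · · · · · · · ·
    · · · · · · · · ·
    · · · · · · · · ·

Final: "outside"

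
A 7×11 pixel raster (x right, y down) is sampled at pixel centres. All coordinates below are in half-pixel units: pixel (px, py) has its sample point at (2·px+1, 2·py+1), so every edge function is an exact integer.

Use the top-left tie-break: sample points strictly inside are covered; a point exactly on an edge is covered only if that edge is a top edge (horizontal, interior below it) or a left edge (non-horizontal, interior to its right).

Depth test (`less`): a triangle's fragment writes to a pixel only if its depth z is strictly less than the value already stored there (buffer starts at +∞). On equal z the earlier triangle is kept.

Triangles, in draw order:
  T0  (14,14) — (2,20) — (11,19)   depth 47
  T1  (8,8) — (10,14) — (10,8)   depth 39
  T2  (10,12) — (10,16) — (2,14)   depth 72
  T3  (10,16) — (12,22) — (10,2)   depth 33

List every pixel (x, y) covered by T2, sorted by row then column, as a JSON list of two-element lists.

T0:
  2·area = 42  (B↔C swapped to make it positive)
  edge (14, 14)→(11, 19): d=(-3,5) right/bottom  bias=-1
  edge (11, 19)→(2, 20): d=(-9,1) right/bottom  bias=-1
  edge (2, 20)→(14, 14): d=(12,-6) top-left  bias=+0
    (6,7)@(13, 15): e=[2,34,6] → #
    (4,8)@(9, 17): e=[16,20,6] → #
    (5,8)@(11, 17): e=[6,18,18] → #
    (6,8)@(13, 17): e=[-4,16,30] → ·
    (2,9)@(5, 19): e=[30,6,6] → #
    (3,9)@(7, 19): e=[20,4,18] → #
    (5,9)@(11, 19): e=[0,0,42] → ·  [on edge]
    (2,10)@(5, 21): e=[24,-12,30] → ·
    (3,10)@(7, 21): e=[14,-14,42] → ·
    (4,10)@(9, 21): e=[4,-16,54] → ·
  covered (6 px):
    · · · · · · ·
    · · · · · · ·
    · · · · · · ·
    · · · · · · ·
    · · · · · · ·
    · · · · · · ·
    · · · · · · ·
    · · · · · · #
    · · · · # # ·
    · · # # # · ·
    · · · · · · ·
T1:
  2·area = 12  (B↔C swapped to make it positive)
  edge (8, 8)→(10, 8): d=(2,0) top-left  bias=+0
  edge (10, 8)→(10, 14): d=(0,6) right/bottom  bias=-1
  edge (10, 14)→(8, 8): d=(-2,-6) top-left  bias=+0
    (3,2)@(7, 5): e=[-6,18,0] → ·  [on edge]
    (4,4)@(9, 9): e=[2,6,4] → #
    (5,4)@(11, 9): e=[2,-6,16] → ·
    (4,5)@(9, 11): e=[6,6,0] → #  [on edge]
    (5,5)@(11, 11): e=[6,-6,12] → ·
    (4,6)@(9, 13): e=[10,6,-4] → ·
    (5,8)@(11, 17): e=[18,-6,0] → ·  [on edge]
  covered (2 px):
    · · · · · · ·
    · · · · · · ·
    · · · · · · ·
    · · · · · · ·
    · · · · # · ·
    · · · · # · ·
    · · · · · · ·
    · · · · · · ·
    · · · · · · ·
    · · · · · · ·
    · · · · · · ·
T2:
  2·area = 32
  edge (10, 12)→(10, 16): d=(0,4) right/bottom  bias=-1
  edge (10, 16)→(2, 14): d=(-8,-2) top-left  bias=+0
  edge (2, 14)→(10, 12): d=(8,-2) top-left  bias=+0
    (3,6)@(7, 13): e=[12,18,2] → #
    (4,6)@(9, 13): e=[4,22,6] → #
    (5,6)@(11, 13): e=[-4,26,10] → ·
    (3,7)@(7, 15): e=[12,2,18] → #
    (5,7)@(11, 15): e=[-4,10,26] → ·
    (3,8)@(7, 17): e=[12,-14,34] → ·
    (4,8)@(9, 17): e=[4,-10,38] → ·
  covered (4 px):
    · · · · · · ·
    · · · · · · ·
    · · · · · · ·
    · · · · · · ·
    · · · · · · ·
    · · · · · · ·
    · · · # # · ·
    · · · # # · ·
    · · · · · · ·
    · · · · · · ·
    · · · · · · ·
T3:
  2·area = 28  (B↔C swapped to make it positive)
  edge (10, 16)→(10, 2): d=(0,-14) top-left  bias=+0
  edge (10, 2)→(12, 22): d=(2,20) right/bottom  bias=-1
  edge (12, 22)→(10, 16): d=(-2,-6) top-left  bias=+0
    (2,0)@(5, 1): e=[-70,98,0] → ·  [on edge]
    (3,3)@(7, 7): e=[-42,70,0] → ·  [on edge]
    (4,6)@(9, 13): e=[-14,42,0] → ·  [on edge]
    (5,6)@(11, 13): e=[14,2,12] → #
    (6,6)@(13, 13): e=[42,-38,24] → ·
    (5,7)@(11, 15): e=[14,6,8] → #
    (6,7)@(13, 15): e=[42,-34,20] → ·
    (5,8)@(11, 17): e=[14,10,4] → #
    (6,8)@(13, 17): e=[42,-30,16] → ·
    (5,9)@(11, 19): e=[14,14,0] → #  [on edge]
    (6,9)@(13, 19): e=[42,-26,12] → ·
    (5,10)@(11, 21): e=[14,18,-4] → ·
  covered (4 px):
    · · · · · · ·
    · · · · · · ·
    · · · · · · ·
    · · · · · · ·
    · · · · · · ·
    · · · · · · ·
    · · · · · # ·
    · · · · · # ·
    · · · · · # ·
    · · · · · # ·
    · · · · · · ·

Result: [[3,6],[4,6],[3,7],[4,7]]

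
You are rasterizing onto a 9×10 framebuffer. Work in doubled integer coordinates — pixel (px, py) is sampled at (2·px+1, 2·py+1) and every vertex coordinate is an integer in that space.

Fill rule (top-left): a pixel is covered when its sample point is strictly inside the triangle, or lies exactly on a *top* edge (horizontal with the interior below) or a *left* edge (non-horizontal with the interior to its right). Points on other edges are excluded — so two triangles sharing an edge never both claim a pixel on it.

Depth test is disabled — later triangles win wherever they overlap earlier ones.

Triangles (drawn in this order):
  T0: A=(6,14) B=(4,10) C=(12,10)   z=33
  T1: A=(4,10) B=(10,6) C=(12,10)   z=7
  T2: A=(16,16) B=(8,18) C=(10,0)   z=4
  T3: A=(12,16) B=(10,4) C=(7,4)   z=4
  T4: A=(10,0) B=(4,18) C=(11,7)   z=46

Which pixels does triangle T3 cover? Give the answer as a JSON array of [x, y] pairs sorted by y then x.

T0:
  2·area = 32
  edge (6, 14)→(4, 10): d=(-2,-4) top-left  bias=+0
  edge (4, 10)→(12, 10): d=(8,0) top-left  bias=+0
  edge (12, 10)→(6, 14): d=(-6,4) right/bottom  bias=-1
    (2,5)@(5, 11): e=[2,8,22] → █
    (3,5)@(7, 11): e=[10,8,14] → █
    (4,5)@(9, 11): e=[18,8,6] → █
    (5,5)@(11, 11): e=[26,8,-2] → ·
    (2,6)@(5, 13): e=[-2,24,10] → ·
    (3,6)@(7, 13): e=[6,24,2] → █
    (4,6)@(9, 13): e=[14,24,-6] → ·
    (3,7)@(7, 15): e=[2,40,-10] → ·
  covered (4 px):
    · · · · · · · · ·
    · · · · · · · · ·
    · · · · · · · · ·
    · · · · · · · · ·
    · · · · · · · · ·
    · · █ █ █ · · · ·
    · · · █ · · · · ·
    · · · · · · · · ·
    · · · · · · · · ·
    · · · · · · · · ·
T1:
  2·area = 32
  edge (4, 10)→(10, 6): d=(6,-4) top-left  bias=+0
  edge (10, 6)→(12, 10): d=(2,4) right/bottom  bias=-1
  edge (12, 10)→(4, 10): d=(-8,0) right/bottom  bias=-1
    (4,3)@(9, 7): e=[2,6,24] → █
    (5,3)@(11, 7): e=[10,-2,24] → ·
    (3,4)@(7, 9): e=[6,18,8] → █
    (5,4)@(11, 9): e=[22,2,8] → █
    (6,4)@(13, 9): e=[30,-6,8] → ·
    (3,5)@(7, 11): e=[18,22,-8] → ·
    (4,5)@(9, 11): e=[26,14,-8] → ·
    (5,5)@(11, 11): e=[34,6,-8] → ·
  covered (4 px):
    · · · · · · · · ·
    · · · · · · · · ·
    · · · · · · · · ·
    · · · · █ · · · ·
    · · · █ █ █ · · ·
    · · · · · · · · ·
    · · · · · · · · ·
    · · · · · · · · ·
    · · · · · · · · ·
    · · · · · · · · ·
T2:
  2·area = 140
  edge (16, 16)→(8, 18): d=(-8,2) right/bottom  bias=-1
  edge (8, 18)→(10, 0): d=(2,-18) top-left  bias=+0
  edge (10, 0)→(16, 16): d=(6,16) right/bottom  bias=-1
    (5,1)@(11, 3): e=[114,24,2] → █
    (6,1)@(13, 3): e=[110,60,-30] → ·
    (5,2)@(11, 5): e=[98,28,14] → █
    (6,2)@(13, 5): e=[94,64,-18] → ·
    (5,3)@(11, 7): e=[82,32,26] → █
    (6,3)@(13, 7): e=[78,68,-6] → ·
    (4,4)@(9, 9): e=[70,0,70] → █  [on edge]
    (6,4)@(13, 9): e=[62,72,6] → █
    (7,4)@(15, 9): e=[58,108,-26] → ·
    (4,5)@(9, 11): e=[54,4,82] → █
    (7,5)@(15, 11): e=[42,112,-14] → ·
    (4,6)@(9, 13): e=[38,8,94] → █
  covered (18 px):
    · · · · · · · · ·
    · · · · · █ · · ·
    · · · · · █ · · ·
    · · · · · █ · · ·
    · · · · █ █ █ · ·
    · · · · █ █ █ · ·
    · · · · █ █ █ · ·
    · · · · █ █ █ █ ·
    · · · · █ █ · · ·
    · · · · · · · · ·
T3:
  2·area = 36  (B↔C swapped to make it positive)
  edge (12, 16)→(7, 4): d=(-5,-12) top-left  bias=+0
  edge (7, 4)→(10, 4): d=(3,0) top-left  bias=+0
  edge (10, 4)→(12, 16): d=(2,12) right/bottom  bias=-1
    (4,2)@(9, 5): e=[19,3,14] → █
    (5,2)@(11, 5): e=[43,3,-10] → ·
    (4,3)@(9, 7): e=[9,9,18] → █
    (5,3)@(11, 7): e=[33,9,-6] → ·
    (4,4)@(9, 9): e=[-1,15,22] → ·
    (5,5)@(11, 11): e=[13,21,2] → █
    (6,5)@(13, 11): e=[37,21,-22] → ·
    (5,6)@(11, 13): e=[3,27,6] → █
    (6,6)@(13, 13): e=[27,27,-18] → ·
    (5,7)@(11, 15): e=[-7,33,10] → ·
  covered (4 px):
    · · · · · · · · ·
    · · · · · · · · ·
    · · · · █ · · · ·
    · · · · █ · · · ·
    · · · · · · · · ·
    · · · · · █ · · ·
    · · · · · █ · · ·
    · · · · · · · · ·
    · · · · · · · · ·
    · · · · · · · · ·
T4:
  2·area = 60  (B↔C swapped to make it positive)
  edge (10, 0)→(11, 7): d=(1,7) right/bottom  bias=-1
  edge (11, 7)→(4, 18): d=(-7,11) right/bottom  bias=-1
  edge (4, 18)→(10, 0): d=(6,-18) top-left  bias=+0
    (4,1)@(9, 3): e=[10,50,0] → █  [on edge]
    (5,1)@(11, 3): e=[-4,28,36] → ·
    (4,2)@(9, 5): e=[12,36,12] → █
    (5,2)@(11, 5): e=[-2,14,48] → ·
    (4,3)@(9, 7): e=[14,22,24] → █
    (5,3)@(11, 7): e=[0,0,60] → ·  [on edge]
    (3,4)@(7, 9): e=[30,30,0] → █  [on edge]
    (5,4)@(11, 9): e=[2,-14,72] → ·
    (3,5)@(7, 11): e=[32,16,12] → █
    (4,5)@(9, 11): e=[18,-6,48] → ·
    (3,6)@(7, 13): e=[34,2,24] → █
    (4,6)@(9, 13): e=[20,-20,60] → ·
    (2,7)@(5, 15): e=[50,10,0] → █  [on edge]
  covered (8 px):
    · · · · · · · · ·
    · · · · █ · · · ·
    · · · · █ · · · ·
    · · · · █ · · · ·
    · · · █ █ · · · ·
    · · · █ · · · · ·
    · · · █ · · · · ·
    · · █ · · · · · ·
    · · · · · · · · ·
    · · · · · · · · ·

Result: [[4,2],[4,3],[5,5],[5,6]]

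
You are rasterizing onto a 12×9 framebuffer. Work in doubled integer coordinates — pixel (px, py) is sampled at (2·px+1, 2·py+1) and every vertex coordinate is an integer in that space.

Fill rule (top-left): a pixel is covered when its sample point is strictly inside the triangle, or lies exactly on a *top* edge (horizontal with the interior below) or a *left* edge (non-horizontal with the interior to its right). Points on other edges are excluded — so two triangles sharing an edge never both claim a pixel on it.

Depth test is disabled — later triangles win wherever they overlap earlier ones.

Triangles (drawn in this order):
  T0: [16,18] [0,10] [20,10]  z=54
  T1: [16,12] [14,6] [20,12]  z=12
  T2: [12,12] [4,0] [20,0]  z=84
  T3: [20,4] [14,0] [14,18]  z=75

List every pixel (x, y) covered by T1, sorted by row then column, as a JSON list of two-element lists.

T0:
  2·area = 160
  edge (16, 18)→(0, 10): d=(-16,-8) top-left  bias=+0
  edge (0, 10)→(20, 10): d=(20,0) top-left  bias=+0
  edge (20, 10)→(16, 18): d=(-4,8) right/bottom  bias=-1
    (1,5)@(3, 11): e=[8,20,132] → X
    (2,5)@(5, 11): e=[24,20,116] → X
    (3,5)@(7, 11): e=[40,20,100] → X
    (4,5)@(9, 11): e=[56,20,84] → X
    (5,5)@(11, 11): e=[72,20,68] → X
    (6,5)@(13, 11): e=[88,20,52] → X
    (7,5)@(15, 11): e=[104,20,36] → X
    (8,5)@(17, 11): e=[120,20,20] → X
    (9,5)@(19, 11): e=[136,20,4] → X
    (10,5)@(21, 11): e=[152,20,-12] → .
    (1,6)@(3, 13): e=[-24,60,124] → .
    (2,6)@(5, 13): e=[-8,60,108] → .
  covered (20 px):
    . . . . . . . . . . . .
    . . . . . . . . . . . .
    . . . . . . . . . . . .
    . . . . . . . . . . . .
    . . . . . . . . . . . .
    . X X X X X X X X X . .
    . . . X X X X X X . . .
    . . . . . X X X X . . .
    . . . . . . . X . . . .
T1:
  2·area = 24
  edge (16, 12)→(14, 6): d=(-2,-6) top-left  bias=+0
  edge (14, 6)→(20, 12): d=(6,6) right/bottom  bias=-1
  edge (20, 12)→(16, 12): d=(-4,0) right/bottom  bias=-1
    (4,0)@(9, 1): e=[-20,0,44] → .  [on edge]
    (5,1)@(11, 3): e=[-12,0,36] → .  [on edge]
    (6,1)@(13, 3): e=[0,-12,36] → .  [on edge]
    (6,2)@(13, 5): e=[-4,0,28] → .  [on edge]
    (7,3)@(15, 7): e=[4,0,20] → .  [on edge]
    (7,4)@(15, 9): e=[0,12,12] → X  [on edge]
    (8,4)@(17, 9): e=[12,0,12] → .  [on edge]
    (7,5)@(15, 11): e=[-4,24,4] → .
    (8,5)@(17, 11): e=[8,12,4] → X
    (9,5)@(19, 11): e=[20,0,4] → .  [on edge]
    (8,6)@(17, 13): e=[4,24,-4] → .
    (10,6)@(21, 13): e=[28,0,-4] → .  [on edge]
    (8,7)@(17, 15): e=[0,36,-12] → .  [on edge]
    (11,7)@(23, 15): e=[36,0,-12] → .  [on edge]
  covered (2 px):
    . . . . . . . . . . . .
    . . . . . . . . . . . .
    . . . . . . . . . . . .
    . . . . . . . . . . . .
    . . . . . . . X . . . .
    . . . . . . . . X . . .
    . . . . . . . . . . . .
    . . . . . . . . . . . .
    . . . . . . . . . . . .
T2:
  2·area = 192
  edge (12, 12)→(4, 0): d=(-8,-12) top-left  bias=+0
  edge (4, 0)→(20, 0): d=(16,0) top-left  bias=+0
  edge (20, 0)→(12, 12): d=(-8,12) right/bottom  bias=-1
    (2,0)@(5, 1): e=[4,16,172] → X
    (3,0)@(7, 1): e=[28,16,148] → X
    (4,0)@(9, 1): e=[52,16,124] → X
    (5,0)@(11, 1): e=[76,16,100] → X
    (6,0)@(13, 1): e=[100,16,76] → X
    (7,0)@(15, 1): e=[124,16,52] → X
    (8,0)@(17, 1): e=[148,16,28] → X
    (9,0)@(19, 1): e=[172,16,4] → X
    (10,0)@(21, 1): e=[196,16,-20] → .
    (2,1)@(5, 3): e=[-12,48,156] → .
    (3,1)@(7, 3): e=[12,48,132] → X
    (9,1)@(19, 3): e=[156,48,-12] → .
  covered (24 px):
    . . X X X X X X X X . .
    . . . X X X X X X . . .
    . . . . X X X X . . . .
    . . . . X X X X . . . .
    . . . . . X X . . . . .
    . . . . . . . . . . . .
    . . . . . . . . . . . .
    . . . . . . . . . . . .
    . . . . . . . . . . . .
T3:
  2·area = 108  (B↔C swapped to make it positive)
  edge (20, 4)→(14, 18): d=(-6,14) right/bottom  bias=-1
  edge (14, 18)→(14, 0): d=(0,-18) top-left  bias=+0
  edge (14, 0)→(20, 4): d=(6,4) right/bottom  bias=-1
    (7,0)@(15, 1): e=[88,18,2] → X
    (8,0)@(17, 1): e=[60,54,-6] → .
    (7,1)@(15, 3): e=[76,18,14] → X
    (8,1)@(17, 3): e=[48,54,6] → X
    (9,1)@(19, 3): e=[20,90,-2] → .
    (7,2)@(15, 5): e=[64,18,26] → X
    (9,2)@(19, 5): e=[8,90,10] → X
    (10,2)@(21, 5): e=[-20,126,2] → .
    (7,3)@(15, 7): e=[52,18,38] → X
    (9,3)@(19, 7): e=[-4,90,22] → .
    (7,4)@(15, 9): e=[40,18,50] → X
    (9,4)@(19, 9): e=[-16,90,34] → .
    (8,5)@(17, 11): e=[0,54,54] → .  [on edge]
  covered (13 px):
    . . . . . . . X . . . .
    . . . . . . . X X . . .
    . . . . . . . X X X . .
    . . . . . . . X X . . .
    . . . . . . . X X . . .
    . . . . . . . X . . . .
    . . . . . . . X . . . .
    . . . . . . . X . . . .
    . . . . . . . . . . . .

Final: [[7,4],[8,5]]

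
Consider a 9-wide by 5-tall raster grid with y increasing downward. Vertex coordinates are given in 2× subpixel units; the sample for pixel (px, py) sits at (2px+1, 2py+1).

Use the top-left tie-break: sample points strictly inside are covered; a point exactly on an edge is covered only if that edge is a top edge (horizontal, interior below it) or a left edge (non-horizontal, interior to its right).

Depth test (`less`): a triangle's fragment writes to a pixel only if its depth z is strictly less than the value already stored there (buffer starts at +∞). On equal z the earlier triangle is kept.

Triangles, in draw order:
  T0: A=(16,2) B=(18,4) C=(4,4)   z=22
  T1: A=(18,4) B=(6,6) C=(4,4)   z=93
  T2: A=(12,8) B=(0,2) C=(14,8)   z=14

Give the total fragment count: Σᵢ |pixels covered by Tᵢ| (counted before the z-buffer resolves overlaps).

T0:
  2·area = 28
  edge (16, 2)→(18, 4): d=(2,2) right/bottom  bias=-1
  edge (18, 4)→(4, 4): d=(-14,0) right/bottom  bias=-1
  edge (4, 4)→(16, 2): d=(12,-2) top-left  bias=+0
    (7,0)@(15, 1): e=[0,42,-14] → .  [on edge]
    (5,1)@(11, 3): e=[12,14,2] → X
    (6,1)@(13, 3): e=[8,14,6] → X
    (7,1)@(15, 3): e=[4,14,10] → X
    (8,1)@(17, 3): e=[0,14,14] → .  [on edge]
    (5,2)@(11, 5): e=[16,-14,26] → .
    (6,2)@(13, 5): e=[12,-14,30] → .
    (7,2)@(15, 5): e=[8,-14,34] → .
  covered (3 px):
    . . . . . . . . .
    . . . . . X X X .
    . . . . . . . . .
    . . . . . . . . .
    . . . . . . . . .
T1:
  2·area = 28
  edge (18, 4)→(6, 6): d=(-12,2) right/bottom  bias=-1
  edge (6, 6)→(4, 4): d=(-2,-2) top-left  bias=+0
  edge (4, 4)→(18, 4): d=(14,0) top-left  bias=+0
    (0,0)@(1, 1): e=[70,0,-42] → .  [on edge]
    (1,1)@(3, 3): e=[42,0,-14] → .  [on edge]
    (2,2)@(5, 5): e=[14,0,14] → X  [on edge]
    (3,2)@(7, 5): e=[10,4,14] → X
    (4,2)@(9, 5): e=[6,8,14] → X
    (5,2)@(11, 5): e=[2,12,14] → X
    (6,2)@(13, 5): e=[-2,16,14] → .
    (2,3)@(5, 7): e=[-10,-4,42] → .
    (3,3)@(7, 7): e=[-14,0,42] → .  [on edge]
    (4,3)@(9, 7): e=[-18,4,42] → .
    (5,3)@(11, 7): e=[-22,8,42] → .
    (4,4)@(9, 9): e=[-42,0,70] → .  [on edge]
  covered (4 px):
    . . . . . . . . .
    . . . . . . . . .
    . . X X X X . . .
    . . . . . . . . .
    . . . . . . . . .
T2:
  2·area = 12
  edge (12, 8)→(0, 2): d=(-12,-6) top-left  bias=+0
  edge (0, 2)→(14, 8): d=(14,6) right/bottom  bias=-1
  edge (14, 8)→(12, 8): d=(-2,0) right/bottom  bias=-1
    (3,2)@(7, 5): e=[6,0,6] → .  [on edge]
    (5,3)@(11, 7): e=[6,4,2] → X
    (6,3)@(13, 7): e=[18,-8,2] → .
    (5,4)@(11, 9): e=[-18,32,-2] → .
  covered (1 px):
    . . . . . . . . .
    . . . . . . . . .
    . . . . . . . . .
    . . . . . X . . .
    . . . . . . . . .

Answer: 8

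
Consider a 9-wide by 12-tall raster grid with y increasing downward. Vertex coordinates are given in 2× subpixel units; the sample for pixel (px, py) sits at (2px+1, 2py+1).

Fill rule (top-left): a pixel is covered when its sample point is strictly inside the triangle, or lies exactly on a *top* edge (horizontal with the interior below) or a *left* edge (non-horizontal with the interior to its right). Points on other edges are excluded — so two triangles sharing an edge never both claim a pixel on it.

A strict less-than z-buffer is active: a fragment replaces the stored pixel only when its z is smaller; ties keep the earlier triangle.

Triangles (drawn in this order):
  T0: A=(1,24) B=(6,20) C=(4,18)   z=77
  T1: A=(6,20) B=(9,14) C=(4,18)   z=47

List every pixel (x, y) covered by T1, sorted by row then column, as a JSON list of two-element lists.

T0:
  2·area = 18  (B↔C swapped to make it positive)
  edge (1, 24)→(4, 18): d=(3,-6) top-left  bias=+0
  edge (4, 18)→(6, 20): d=(2,2) right/bottom  bias=-1
  edge (6, 20)→(1, 24): d=(-5,4) right/bottom  bias=-1
    (0,7)@(1, 15): e=[-27,0,45] → ·  [on edge]
    (1,8)@(3, 17): e=[-9,0,27] → ·  [on edge]
    (2,9)@(5, 19): e=[9,0,9] → ·  [on edge]
    (1,10)@(3, 21): e=[3,8,7] → █
    (2,10)@(5, 21): e=[15,4,-1] → ·
    (3,10)@(7, 21): e=[27,0,-9] → ·  [on edge]
    (1,11)@(3, 23): e=[9,12,-3] → ·
    (4,11)@(9, 23): e=[45,0,-27] → ·  [on edge]
  covered (1 px):
    · · · · · · · · ·
    · · · · · · · · ·
    · · · · · · · · ·
    · · · · · · · · ·
    · · · · · · · · ·
    · · · · · · · · ·
    · · · · · · · · ·
    · · · · · · · · ·
    · · · · · · · · ·
    · · · · · · · · ·
    · █ · · · · · · ·
    · · · · · · · · ·
T1:
  2·area = 18  (B↔C swapped to make it positive)
  edge (6, 20)→(4, 18): d=(-2,-2) top-left  bias=+0
  edge (4, 18)→(9, 14): d=(5,-4) top-left  bias=+0
  edge (9, 14)→(6, 20): d=(-3,6) right/bottom  bias=-1
    (0,7)@(1, 15): e=[0,-27,45] → ·  [on edge]
    (1,8)@(3, 17): e=[0,-9,27] → ·  [on edge]
    (3,8)@(7, 17): e=[8,7,3] → █
    (4,8)@(9, 17): e=[12,15,-9] → ·
    (2,9)@(5, 19): e=[0,9,9] → █  [on edge]
    (3,9)@(7, 19): e=[4,17,-3] → ·
    (2,10)@(5, 21): e=[-4,19,3] → ·
    (3,10)@(7, 21): e=[0,27,-9] → ·  [on edge]
    (4,11)@(9, 23): e=[0,45,-27] → ·  [on edge]
  covered (2 px):
    · · · · · · · · ·
    · · · · · · · · ·
    · · · · · · · · ·
    · · · · · · · · ·
    · · · · · · · · ·
    · · · · · · · · ·
    · · · · · · · · ·
    · · · · · · · · ·
    · · · █ · · · · ·
    · · █ · · · · · ·
    · · · · · · · · ·
    · · · · · · · · ·

Final: [[3,8],[2,9]]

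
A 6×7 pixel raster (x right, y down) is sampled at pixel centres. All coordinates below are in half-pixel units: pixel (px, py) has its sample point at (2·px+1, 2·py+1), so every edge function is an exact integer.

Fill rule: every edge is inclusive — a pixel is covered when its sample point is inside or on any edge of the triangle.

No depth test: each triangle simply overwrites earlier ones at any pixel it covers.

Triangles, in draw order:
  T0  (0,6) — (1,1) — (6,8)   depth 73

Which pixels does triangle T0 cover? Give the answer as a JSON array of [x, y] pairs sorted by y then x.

T0:
  2·area = 32
  edge (0, 6)→(1, 1): d=(1,-5) inclusive
  edge (1, 1)→(6, 8): d=(5,7) inclusive
  edge (6, 8)→(0, 6): d=(-6,-2) inclusive
    (0,0)@(1, 1): e=[0,0,32] → X  [on edge]
    (1,0)@(3, 1): e=[10,-14,36] → .
    (0,1)@(1, 3): e=[2,10,20] → X
    (1,1)@(3, 3): e=[12,-4,24] → .
    (0,2)@(1, 5): e=[4,20,8] → X
    (1,2)@(3, 5): e=[14,6,12] → X
    (2,2)@(5, 5): e=[24,-8,16] → .
    (0,3)@(1, 7): e=[6,30,-4] → .
    (1,3)@(3, 7): e=[16,16,0] → X  [on edge]
    (2,3)@(5, 7): e=[26,2,4] → X
    (3,3)@(7, 7): e=[36,-12,8] → .
    (1,4)@(3, 9): e=[18,26,-12] → .
    (4,4)@(9, 9): e=[48,-16,0] → .  [on edge]
  covered (6 px):
    X . . . . .
    X . . . . .
    X X . . . .
    . X X . . .
    . . . . . .
    . . . . . .
    . . . . . .

Result: [[0,0],[0,1],[0,2],[1,2],[1,3],[2,3]]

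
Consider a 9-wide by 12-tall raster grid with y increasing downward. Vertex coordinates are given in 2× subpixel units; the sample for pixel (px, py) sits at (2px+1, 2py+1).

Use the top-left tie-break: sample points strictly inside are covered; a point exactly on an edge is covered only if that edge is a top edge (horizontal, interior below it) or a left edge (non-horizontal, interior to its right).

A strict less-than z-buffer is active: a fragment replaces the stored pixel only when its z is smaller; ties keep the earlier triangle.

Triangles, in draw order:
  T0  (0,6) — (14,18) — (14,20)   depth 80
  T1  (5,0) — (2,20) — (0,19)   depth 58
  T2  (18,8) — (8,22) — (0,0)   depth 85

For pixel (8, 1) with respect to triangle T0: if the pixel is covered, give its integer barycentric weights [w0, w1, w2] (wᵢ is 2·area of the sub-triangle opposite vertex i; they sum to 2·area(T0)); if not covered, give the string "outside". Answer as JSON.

T0:
  2·area = 28
  edge (0, 6)→(14, 18): d=(14,12) right/bottom  bias=-1
  edge (14, 18)→(14, 20): d=(0,2) right/bottom  bias=-1
  edge (14, 20)→(0, 6): d=(-14,-14) top-left  bias=+0
    (0,3)@(1, 7): e=[2,26,0] → █  [on edge]
    (1,3)@(3, 7): e=[-22,22,28] → ·
    (0,4)@(1, 9): e=[30,26,-28] → ·
    (1,4)@(3, 9): e=[6,22,0] → █  [on edge]
    (2,4)@(5, 9): e=[-18,18,28] → ·
    (1,5)@(3, 11): e=[34,22,-28] → ·
    (2,5)@(5, 11): e=[10,18,0] → █  [on edge]
    (3,5)@(7, 11): e=[-14,14,28] → ·
    (2,6)@(5, 13): e=[38,18,-28] → ·
    (3,6)@(7, 13): e=[14,14,0] → █  [on edge]
    (4,6)@(9, 13): e=[-10,10,28] → ·
    (3,7)@(7, 15): e=[42,14,-28] → ·
    (4,7)@(9, 15): e=[18,10,0] → █  [on edge]
    (5,8)@(11, 17): e=[22,6,0] → █  [on edge]
    (6,9)@(13, 19): e=[26,2,0] → █  [on edge]
    (7,10)@(15, 21): e=[30,-2,0] → ·  [on edge]
    (8,11)@(17, 23): e=[34,-6,0] → ·  [on edge]
  covered (7 px):
    · · · · · · · · ·
    · · · · · · · · ·
    · · · · · · · · ·
    █ · · · · · · · ·
    · █ · · · · · · ·
    · · █ · · · · · ·
    · · · █ · · · · ·
    · · · · █ · · · ·
    · · · · · █ · · ·
    · · · · · · █ · ·
    · · · · · · · · ·
    · · · · · · · · ·
T1:
  2·area = 43
  edge (5, 0)→(2, 20): d=(-3,20) right/bottom  bias=-1
  edge (2, 20)→(0, 19): d=(-2,-1) top-left  bias=+0
  edge (0, 19)→(5, 0): d=(5,-19) top-left  bias=+0
    (1,4)@(3, 9): e=[13,23,7] → █
    (2,4)@(5, 9): e=[-27,25,45] → ·
    (1,5)@(3, 11): e=[7,19,17] → █
    (2,5)@(5, 11): e=[-33,21,55] → ·
    (1,6)@(3, 13): e=[1,15,27] → █
    (2,6)@(5, 13): e=[-39,17,65] → ·
    (1,7)@(3, 15): e=[-5,11,37] → ·
    (0,8)@(1, 17): e=[29,5,9] → █
    (1,8)@(3, 17): e=[-11,7,47] → ·
    (0,9)@(1, 19): e=[23,1,19] → █
    (1,9)@(3, 19): e=[-17,3,57] → ·
    (0,10)@(1, 21): e=[17,-3,29] → ·
  covered (5 px):
    · · · · · · · · ·
    · · · · · · · · ·
    · · · · · · · · ·
    · · · · · · · · ·
    · █ · · · · · · ·
    · █ · · · · · · ·
    · █ · · · · · · ·
    · · · · · · · · ·
    █ · · · · · · · ·
    █ · · · · · · · ·
    · · · · · · · · ·
    · · · · · · · · ·
T2:
  2·area = 332
  edge (18, 8)→(8, 22): d=(-10,14) right/bottom  bias=-1
  edge (8, 22)→(0, 0): d=(-8,-22) top-left  bias=+0
  edge (0, 0)→(18, 8): d=(18,8) right/bottom  bias=-1
    (0,0)@(1, 1): e=[308,14,10] → █
    (1,0)@(3, 1): e=[280,58,-6] → ·
    (0,1)@(1, 3): e=[288,-2,46] → ·
    (1,1)@(3, 3): e=[260,42,30] → █
    (2,1)@(5, 3): e=[232,86,14] → █
    (3,1)@(7, 3): e=[204,130,-2] → ·
    (1,2)@(3, 5): e=[240,26,66] → █
    (3,2)@(7, 5): e=[184,114,34] → █
    (4,2)@(9, 5): e=[156,158,18] → █
    (5,2)@(11, 5): e=[128,202,2] → █
    (6,2)@(13, 5): e=[100,246,-14] → ·
    (1,3)@(3, 7): e=[220,10,102] → █
    (6,7)@(13, 15): e=[0,166,166] → ·  [on edge]
  covered (41 px):
    █ · · · · · · · ·
    · █ █ · · · · · ·
    · █ █ █ █ █ · · ·
    · █ █ █ █ █ █ █ ·
    · · █ █ █ █ █ █ █
    · · █ █ █ █ █ █ ·
    · · █ █ █ █ █ · ·
    · · · █ █ █ · · ·
    · · · █ █ █ · · ·
    · · · █ █ · · · ·
    · · · · · · · · ·
    · · · · · · · · ·

Result: "outside"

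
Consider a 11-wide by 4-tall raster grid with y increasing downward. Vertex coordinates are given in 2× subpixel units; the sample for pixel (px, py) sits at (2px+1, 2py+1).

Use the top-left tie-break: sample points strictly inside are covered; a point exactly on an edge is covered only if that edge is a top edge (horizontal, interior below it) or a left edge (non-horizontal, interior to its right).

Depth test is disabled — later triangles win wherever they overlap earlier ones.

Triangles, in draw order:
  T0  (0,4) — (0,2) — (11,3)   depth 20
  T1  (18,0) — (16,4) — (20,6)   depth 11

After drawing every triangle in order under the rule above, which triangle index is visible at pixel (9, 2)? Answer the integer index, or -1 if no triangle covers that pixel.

T0:
  2·area = 22
  edge (0, 4)→(0, 2): d=(0,-2) top-left  bias=+0
  edge (0, 2)→(11, 3): d=(11,1) right/bottom  bias=-1
  edge (11, 3)→(0, 4): d=(-11,1) right/bottom  bias=-1
    (0,1)@(1, 3): e=[2,10,10] → X
    (1,1)@(3, 3): e=[6,8,8] → X
    (2,1)@(5, 3): e=[10,6,6] → X
    (3,1)@(7, 3): e=[14,4,4] → X
    (4,1)@(9, 3): e=[18,2,2] → X
    (5,1)@(11, 3): e=[22,0,0] → .  [on edge]
    (0,2)@(1, 5): e=[2,32,-12] → .
    (1,2)@(3, 5): e=[6,30,-14] → .
    (2,2)@(5, 5): e=[10,28,-16] → .
    (3,2)@(7, 5): e=[14,26,-18] → .
    (4,2)@(9, 5): e=[18,24,-20] → .
  covered (5 px):
    . . . . . . . . . . .
    X X X X X . . . . . .
    . . . . . . . . . . .
    . . . . . . . . . . .
T1:
  2·area = 20  (B↔C swapped to make it positive)
  edge (18, 0)→(20, 6): d=(2,6) right/bottom  bias=-1
  edge (20, 6)→(16, 4): d=(-4,-2) top-left  bias=+0
  edge (16, 4)→(18, 0): d=(2,-4) top-left  bias=+0
    (8,1)@(17, 3): e=[12,6,2] → X
    (9,1)@(19, 3): e=[0,10,10] → .  [on edge]
    (8,2)@(17, 5): e=[16,-2,6] → .
    (9,2)@(19, 5): e=[4,2,14] → X
    (10,2)@(21, 5): e=[-8,6,22] → .
    (9,3)@(19, 7): e=[8,-6,18] → .
  covered (2 px):
    . . . . . . . . . . .
    . . . . . . . . X . .
    . . . . . . . . . X .
    . . . . . . . . . . .

Z-buffer (winner per pixel, '.' = empty):
  . . . . . . . . . . .
  0 0 0 0 0 . . . 1 . .
  . . . . . . . . . 1 .
  . . . . . . . . . . .

Result: 1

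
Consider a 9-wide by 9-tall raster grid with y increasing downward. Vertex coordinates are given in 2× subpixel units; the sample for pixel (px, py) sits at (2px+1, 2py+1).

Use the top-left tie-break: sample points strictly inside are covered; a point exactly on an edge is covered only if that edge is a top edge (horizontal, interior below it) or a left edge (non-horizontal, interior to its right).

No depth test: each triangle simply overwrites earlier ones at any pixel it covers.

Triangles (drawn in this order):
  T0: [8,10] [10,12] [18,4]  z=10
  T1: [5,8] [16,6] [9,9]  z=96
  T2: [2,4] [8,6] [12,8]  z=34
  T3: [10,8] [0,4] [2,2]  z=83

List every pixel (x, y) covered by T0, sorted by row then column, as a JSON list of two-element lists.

T0:
  2·area = 32  (B↔C swapped to make it positive)
  edge (8, 10)→(18, 4): d=(10,-6) top-left  bias=+0
  edge (18, 4)→(10, 12): d=(-8,8) right/bottom  bias=-1
  edge (10, 12)→(8, 10): d=(-2,-2) top-left  bias=+0
    (0,1)@(1, 3): e=[-112,144,0] → ·  [on edge]
    (1,2)@(3, 5): e=[-80,112,0] → ·  [on edge]
    (8,2)@(17, 5): e=[4,0,28] → ·  [on edge]
    (2,3)@(5, 7): e=[-48,80,0] → ·  [on edge]
    (6,3)@(13, 7): e=[0,16,16] → █  [on edge]
    (7,3)@(15, 7): e=[12,0,20] → ·  [on edge]
    (3,4)@(7, 9): e=[-16,48,0] → ·  [on edge]
    (5,4)@(11, 9): e=[8,16,8] → █
    (6,4)@(13, 9): e=[20,0,12] → ·  [on edge]
    (4,5)@(9, 11): e=[16,16,0] → █  [on edge]
    (5,5)@(11, 11): e=[28,0,4] → ·  [on edge]
    (1,6)@(3, 13): e=[0,48,-16] → ·  [on edge]
    (4,6)@(9, 13): e=[36,0,-4] → ·  [on edge]
    (5,6)@(11, 13): e=[48,-16,0] → ·  [on edge]
    (3,7)@(7, 15): e=[44,0,-12] → ·  [on edge]
    (6,7)@(13, 15): e=[80,-48,0] → ·  [on edge]
    (2,8)@(5, 17): e=[52,0,-20] → ·  [on edge]
    (7,8)@(15, 17): e=[112,-80,0] → ·  [on edge]
  covered (3 px):
    · · · · · · · · ·
    · · · · · · · · ·
    · · · · · · · · ·
    · · · · · · █ · ·
    · · · · · █ · · ·
    · · · · █ · · · ·
    · · · · · · · · ·
    · · · · · · · · ·
    · · · · · · · · ·
T1:
  2·area = 19
  edge (5, 8)→(16, 6): d=(11,-2) top-left  bias=+0
  edge (16, 6)→(9, 9): d=(-7,3) right/bottom  bias=-1
  edge (9, 9)→(5, 8): d=(-4,-1) top-left  bias=+0
    (0,3)@(1, 7): e=[-19,38,0] → ·  [on edge]
    (5,3)@(11, 7): e=[1,8,10] → █
    (6,3)@(13, 7): e=[5,2,12] → █
    (7,3)@(15, 7): e=[9,-4,14] → ·
    (4,4)@(9, 9): e=[19,0,0] → ·  [on edge]
    (5,4)@(11, 9): e=[23,-6,2] → ·
    (6,4)@(13, 9): e=[27,-12,4] → ·
    (8,5)@(17, 11): e=[57,-38,0] → ·  [on edge]
  covered (2 px):
    · · · · · · · · ·
    · · · · · · · · ·
    · · · · · · · · ·
    · · · · · █ █ · ·
    · · · · · · · · ·
    · · · · · · · · ·
    · · · · · · · · ·
    · · · · · · · · ·
    · · · · · · · · ·
T2:
  2·area = 4
  edge (2, 4)→(8, 6): d=(6,2) right/bottom  bias=-1
  edge (8, 6)→(12, 8): d=(4,2) right/bottom  bias=-1
  edge (12, 8)→(2, 4): d=(-10,-4) top-left  bias=+0
    (2,2)@(5, 5): e=[0,2,2] → ·  [on edge]
    (5,3)@(11, 7): e=[0,-2,6] → ·  [on edge]
    (8,4)@(17, 9): e=[0,-6,10] → ·  [on edge]
  covered (0 px):
    · · · · · · · · ·
    · · · · · · · · ·
    · · · · · · · · ·
    · · · · · · · · ·
    · · · · · · · · ·
    · · · · · · · · ·
    · · · · · · · · ·
    · · · · · · · · ·
    · · · · · · · · ·
T3:
  2·area = 28
  edge (10, 8)→(0, 4): d=(-10,-4) top-left  bias=+0
  edge (0, 4)→(2, 2): d=(2,-2) top-left  bias=+0
  edge (2, 2)→(10, 8): d=(8,6) right/bottom  bias=-1
    (1,0)@(3, 1): e=[42,0,-14] → ·  [on edge]
    (0,1)@(1, 3): e=[14,0,14] → █  [on edge]
    (1,1)@(3, 3): e=[22,4,2] → █
    (2,1)@(5, 3): e=[30,8,-10] → ·
    (0,2)@(1, 5): e=[-6,4,30] → ·
    (1,2)@(3, 5): e=[2,8,18] → █
    (2,2)@(5, 5): e=[10,12,6] → █
    (3,2)@(7, 5): e=[18,16,-6] → ·
    (1,3)@(3, 7): e=[-18,12,34] → ·
    (2,3)@(5, 7): e=[-10,16,22] → ·
  covered (4 px):
    · · · · · · · · ·
    █ █ · · · · · · ·
    · █ █ · · · · · ·
    · · · · · · · · ·
    · · · · · · · · ·
    · · · · · · · · ·
    · · · · · · · · ·
    · · · · · · · · ·
    · · · · · · · · ·

Result: [[6,3],[5,4],[4,5]]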